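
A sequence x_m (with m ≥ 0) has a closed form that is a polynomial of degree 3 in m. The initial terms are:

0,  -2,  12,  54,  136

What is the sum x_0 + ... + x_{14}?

23450

1st diffs: -2, 14, 42, 82.
2nd diffs: 16, 28, 40.
3rd diffs: 12, 12 (constant).
So x_m = 2m^3 + 2m^2 - 6m.
Continuing: …, 270, 468, 742, 1104, …, x_{14} = 5796.
Summing m = 0..14 (15 terms) gives 23450.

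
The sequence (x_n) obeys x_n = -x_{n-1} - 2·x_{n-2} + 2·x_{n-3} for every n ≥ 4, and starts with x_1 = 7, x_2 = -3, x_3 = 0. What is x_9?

-110

Step forward from the initial values:
x_4 = 20, x_5 = -26, x_6 = -14, x_7 = 106, x_8 = -130, x_9 = -110.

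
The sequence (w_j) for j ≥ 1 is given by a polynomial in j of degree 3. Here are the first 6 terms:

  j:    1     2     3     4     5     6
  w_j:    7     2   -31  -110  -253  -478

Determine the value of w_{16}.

-11198

1st diffs: -5, -33, -79, -143, -225.
2nd diffs: -28, -46, -64, -82.
3rd diffs: -18, -18, -18 (constant).
Newton forward-difference form: w_j = 7 + (-5)·C(j-1,1) + (-28)·C(j-1,2) + (-18)·C(j-1,3).
At j = 16: j-1 = 15, so w_{16} = 7 - 75 - 2940 - 8190 = -11198.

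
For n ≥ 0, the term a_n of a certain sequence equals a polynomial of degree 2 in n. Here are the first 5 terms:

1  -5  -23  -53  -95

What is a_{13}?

-1013

1st diffs: -6, -18, -30, -42.
2nd diffs: -12, -12, -12 (constant).
Newton forward-difference form: a_n = 1 + (-6)·C(n,1) + (-12)·C(n,2).
At n = 13: n = 13, so a_{13} = 1 - 78 - 936 = -1013.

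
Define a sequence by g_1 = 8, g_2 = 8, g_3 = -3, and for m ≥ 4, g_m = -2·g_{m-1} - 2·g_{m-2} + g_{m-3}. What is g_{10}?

278

Iterate the recurrence:
g_4 = -2; g_5 = 18; g_6 = -35; g_7 = 32; g_8 = 24; g_9 = -147; g_{10} = 278.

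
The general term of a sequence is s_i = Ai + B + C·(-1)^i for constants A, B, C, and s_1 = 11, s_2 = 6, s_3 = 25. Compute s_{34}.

Plug in i = 1, 2, 3: A + B - C = 11; 2A + B + C = 6; 3A + B - C = 25.
Subtracting the first from the second: A + 2C = -5.
Subtracting the second from the third: A - 2C = 19.
Solving: C = -6, A = 7, then B = -2.
Therefore s_{34} = 238 + (-2) + (-6)·1 = 230.

230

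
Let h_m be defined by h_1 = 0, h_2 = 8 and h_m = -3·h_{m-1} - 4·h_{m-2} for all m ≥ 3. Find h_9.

Step forward from the initial values:
h_3 = -24, h_4 = 40, h_5 = -24, h_6 = -88, h_7 = 360, h_8 = -728, h_9 = 744.

744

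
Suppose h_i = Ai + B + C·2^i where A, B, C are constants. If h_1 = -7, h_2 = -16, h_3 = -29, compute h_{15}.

-65609

Plug in i = 1, 2, 3: A + B + 2C = -7; 2A + B + 4C = -16; 3A + B + 8C = -29.
Subtracting the first from the second: A + 2C = -9.
Subtracting the second from the third: A + 4C = -13.
Solving: C = -2, A = -5, then B = 2.
Hence h_{15} = -5·15 + 2 + (-2)·32768 = -65609.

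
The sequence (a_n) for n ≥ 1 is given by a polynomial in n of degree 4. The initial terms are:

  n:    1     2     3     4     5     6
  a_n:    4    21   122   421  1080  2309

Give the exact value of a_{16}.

1st diffs: 17, 101, 299, 659, 1229.
2nd diffs: 84, 198, 360, 570.
3rd diffs: 114, 162, 210.
4th diffs: 48, 48 (constant).
So a_n = 2n^4 - n^3 - 2n^2 + 5.
Evaluating at n = 16 gives a_{16} = 126469.

126469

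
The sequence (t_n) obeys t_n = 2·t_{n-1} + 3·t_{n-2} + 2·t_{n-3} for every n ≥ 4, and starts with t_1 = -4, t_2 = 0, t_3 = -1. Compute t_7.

-245

Compute successive terms:
t_4 = -10; t_5 = -23; t_6 = -78; t_7 = -245.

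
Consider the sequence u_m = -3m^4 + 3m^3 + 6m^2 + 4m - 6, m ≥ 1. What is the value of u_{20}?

-453526

u_{20} = -3·20^4 + 3·20^3 + 6·20^2 + 4·20 - 6 = -453526.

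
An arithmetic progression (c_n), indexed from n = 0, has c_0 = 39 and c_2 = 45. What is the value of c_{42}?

Common difference d = (45 - 39) / (2 - 0) = 3.
c_n = 39 + (n - 0)·3.
c_{42} = 39 + 42·3 = 165.

165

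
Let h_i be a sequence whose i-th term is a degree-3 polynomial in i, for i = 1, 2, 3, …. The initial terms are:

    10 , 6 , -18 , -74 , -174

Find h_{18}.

1st diffs: -4, -24, -56, -100.
2nd diffs: -20, -32, -44.
3rd diffs: -12, -12 (constant).
Newton forward-difference form: h_i = 10 + (-4)·C(i-1,1) + (-20)·C(i-1,2) + (-12)·C(i-1,3).
At i = 18: i-1 = 17, so h_{18} = 10 - 68 - 2720 - 8160 = -10938.

-10938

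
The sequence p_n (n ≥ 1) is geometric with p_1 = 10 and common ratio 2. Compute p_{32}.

21474836480

p_n = 10·2^(n-1).
p_{32} = 10·2^31 = 21474836480.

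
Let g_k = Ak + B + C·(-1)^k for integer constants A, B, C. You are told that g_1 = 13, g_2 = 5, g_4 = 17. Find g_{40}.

233

At k = 1, 2, 4: A + B - C = 13; 2A + B + C = 5; 4A + B + C = 17.
Subtracting the first from the second: A + 2C = -8.
Subtracting the second from the third: 2A = 12.
Solving: C = -7, A = 6, then B = 0.
Therefore g_{40} = 240 + 0 + (-7)·1 = 233.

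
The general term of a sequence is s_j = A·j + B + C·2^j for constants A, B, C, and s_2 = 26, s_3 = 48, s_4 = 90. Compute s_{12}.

Write the equations: 2A + B + 4C = 26; 3A + B + 8C = 48; 4A + B + 16C = 90.
Subtracting the first from the second: A + 4C = 22.
Subtracting the second from the third: A + 8C = 42.
Solving: C = 5, A = 2, then B = 2.
Hence s_{12} = 2·12 + 2 + 5·4096 = 20506.

20506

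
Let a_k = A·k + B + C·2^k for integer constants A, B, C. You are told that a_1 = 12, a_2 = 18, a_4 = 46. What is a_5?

Write the equations: A + B + 2C = 12; 2A + B + 4C = 18; 4A + B + 16C = 46.
Subtracting the first from the second: A + 2C = 6.
Subtracting the second from the third: 2A + 12C = 28.
Solving: C = 2, A = 2, then B = 6.
So a_k = 2·k + 6 + 2·2^k; at k=5 this is 80.

80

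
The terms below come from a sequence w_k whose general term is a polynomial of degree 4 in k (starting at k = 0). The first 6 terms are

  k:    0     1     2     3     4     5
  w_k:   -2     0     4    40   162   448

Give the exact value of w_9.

5632

1st diffs: 2, 4, 36, 122, 286.
2nd diffs: 2, 32, 86, 164.
3rd diffs: 30, 54, 78.
4th diffs: 24, 24 (constant).
Newton forward-difference form: w_k = -2 + 2·C(k,1) + 2·C(k,2) + 30·C(k,3) + 24·C(k,4).
At k = 9: k = 9, so w_9 = -2 + 18 + 72 + 2520 + 3024 = 5632.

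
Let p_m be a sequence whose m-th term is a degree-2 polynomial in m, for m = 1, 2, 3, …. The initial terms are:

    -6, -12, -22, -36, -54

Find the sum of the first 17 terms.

-3638

1st diffs: -6, -10, -14, -18.
2nd diffs: -4, -4, -4 (constant).
So p_m = -2m^2 - 4.
Continuing: …, -76, -102, -132, -166, …, p_{17} = -582.
Summing m = 1..17 (17 terms) gives -3638.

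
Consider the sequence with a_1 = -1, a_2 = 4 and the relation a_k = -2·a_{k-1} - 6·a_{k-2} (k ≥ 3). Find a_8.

592

Compute successive terms:
a_3 = -2, a_4 = -20, a_5 = 52, a_6 = 16, a_7 = -344, a_8 = 592.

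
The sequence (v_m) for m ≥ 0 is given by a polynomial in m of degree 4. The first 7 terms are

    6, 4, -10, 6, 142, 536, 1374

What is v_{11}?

22094

1st diffs: -2, -14, 16, 136, 394, 838.
2nd diffs: -12, 30, 120, 258, 444.
3rd diffs: 42, 90, 138, 186.
4th diffs: 48, 48, 48 (constant).
So v_m = 2m^4 - 5m^3 - 5m^2 + 6m + 6.
Evaluating at m = 11 gives v_{11} = 22094.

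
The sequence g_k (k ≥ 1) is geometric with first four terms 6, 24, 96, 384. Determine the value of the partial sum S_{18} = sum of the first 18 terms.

137438953470

Common ratio r = 4.
g_k = 6·4^(k-1).
S = 6·(4^18 - 1)/(4 - 1) = 6·(68719476736 - 1)/(3) = 137438953470.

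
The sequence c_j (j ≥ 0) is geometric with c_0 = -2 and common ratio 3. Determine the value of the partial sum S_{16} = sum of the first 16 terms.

c_j = (-2)·3^(j-0).
S = (-2)·(3^16 - 1)/(3 - 1) = (-2)·(43046721 - 1)/(2) = -43046720.

-43046720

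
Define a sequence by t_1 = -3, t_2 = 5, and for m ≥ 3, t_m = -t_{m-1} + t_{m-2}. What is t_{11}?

t_3 = -8, t_4 = 13, t_5 = -21, t_6 = 34, t_7 = -55, t_8 = 89, t_9 = -144, t_{10} = 233, t_{11} = -377.

-377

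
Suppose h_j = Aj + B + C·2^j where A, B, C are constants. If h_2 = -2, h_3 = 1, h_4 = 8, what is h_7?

117

The three given values yield: 2A + B + 4C = -2; 3A + B + 8C = 1; 4A + B + 16C = 8.
Subtracting the first from the second: A + 4C = 3.
Subtracting the second from the third: A + 8C = 7.
Solving: C = 1, A = -1, then B = -4.
Hence h_7 = -1·7 + (-4) + 1·128 = 117.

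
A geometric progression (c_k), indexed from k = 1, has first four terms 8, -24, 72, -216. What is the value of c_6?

-1944

Common ratio r = -3.
c_k = 8·(-3)^(k-1).
c_6 = 8·(-3)^5 = -1944.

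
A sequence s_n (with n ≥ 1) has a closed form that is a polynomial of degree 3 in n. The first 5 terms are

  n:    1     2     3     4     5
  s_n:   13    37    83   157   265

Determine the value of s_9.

1157

1st diffs: 24, 46, 74, 108.
2nd diffs: 22, 28, 34.
3rd diffs: 6, 6 (constant).
Newton forward-difference form: s_n = 13 + 24·C(n-1,1) + 22·C(n-1,2) + 6·C(n-1,3).
At n = 9: n-1 = 8, so s_9 = 13 + 192 + 616 + 336 = 1157.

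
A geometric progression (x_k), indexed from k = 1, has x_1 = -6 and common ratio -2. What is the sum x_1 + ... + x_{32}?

x_k = (-6)·(-2)^(k-1).
S = (-6)·((-2)^32 - 1)/(-2 - 1) = (-6)·(4294967296 - 1)/(-3) = 8589934590.

8589934590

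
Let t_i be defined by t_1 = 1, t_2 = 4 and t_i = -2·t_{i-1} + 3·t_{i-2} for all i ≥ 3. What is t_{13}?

Compute successive terms:
t_3 = -5;  t_4 = 22;  t_5 = -59;  …;  t_{10} = 14764;  t_{11} = -44285;  t_{12} = 132862;  t_{13} = -398579.
(Characteristic roots are 1 and -3.)

-398579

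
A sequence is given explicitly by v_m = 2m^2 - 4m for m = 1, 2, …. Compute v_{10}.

160

v_{10} = 2·10^2 - 4·10 = 160.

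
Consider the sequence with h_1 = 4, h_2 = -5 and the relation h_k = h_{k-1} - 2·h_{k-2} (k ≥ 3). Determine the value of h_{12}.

Iterate the recurrence:
h_3 = -13;  h_4 = -3;  h_5 = 23;  h_6 = 29;  h_7 = -17;  h_8 = -75;  h_9 = -41;  h_{10} = 109;  h_{11} = 191;  h_{12} = -27.

-27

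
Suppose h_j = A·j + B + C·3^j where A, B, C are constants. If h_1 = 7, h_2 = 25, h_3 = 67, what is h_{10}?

At j = 1, 2, 3: A + B + 3C = 7; 2A + B + 9C = 25; 3A + B + 27C = 67.
Subtracting the first from the second: A + 6C = 18.
Subtracting the second from the third: A + 18C = 42.
Solving: C = 2, A = 6, then B = -5.
Hence h_{10} = 6·10 + (-5) + 2·59049 = 118153.

118153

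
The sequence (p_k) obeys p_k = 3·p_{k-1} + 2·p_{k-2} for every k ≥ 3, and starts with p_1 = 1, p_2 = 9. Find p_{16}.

Step forward from the initial values:
p_3 = 29; p_4 = 105; p_5 = 373; …; p_{13} = 9659989; p_{14} = 34404561; p_{15} = 122533661; p_{16} = 436410105.

436410105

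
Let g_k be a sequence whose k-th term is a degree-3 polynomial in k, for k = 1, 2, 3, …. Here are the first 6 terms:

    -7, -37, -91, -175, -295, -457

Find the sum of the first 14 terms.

-17570

1st diffs: -30, -54, -84, -120, -162.
2nd diffs: -24, -30, -36, -42.
3rd diffs: -6, -6, -6 (constant).
Newton forward-difference form: g_k = -7 + (-30)·C(k-1,1) + (-24)·C(k-1,2) + (-6)·C(k-1,3).
Continuing: …, -667, -931, -1255, -1645, …, g_{14} = -3985.
Summing k = 1..14 (14 terms) gives -17570.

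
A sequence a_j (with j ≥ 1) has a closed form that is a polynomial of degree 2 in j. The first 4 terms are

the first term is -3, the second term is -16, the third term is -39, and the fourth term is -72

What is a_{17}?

1st diffs: -13, -23, -33.
2nd diffs: -10, -10 (constant).
Newton forward-difference form: a_j = -3 + (-13)·C(j-1,1) + (-10)·C(j-1,2).
At j = 17: j-1 = 16, so a_{17} = -3 - 208 - 1200 = -1411.

-1411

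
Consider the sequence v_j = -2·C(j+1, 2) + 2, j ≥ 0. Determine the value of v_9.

C(10, 2) = 45, so v_9 = -88.

-88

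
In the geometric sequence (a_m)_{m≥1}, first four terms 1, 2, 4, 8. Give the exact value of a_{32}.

Common ratio r = 2.
a_m = 1·2^(m-1).
a_{32} = 1·2^31 = 2147483648.

2147483648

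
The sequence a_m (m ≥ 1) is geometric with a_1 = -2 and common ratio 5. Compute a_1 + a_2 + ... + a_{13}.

a_m = (-2)·5^(m-1).
S = (-2)·(5^13 - 1)/(5 - 1) = (-2)·(1220703125 - 1)/(4) = -610351562.

-610351562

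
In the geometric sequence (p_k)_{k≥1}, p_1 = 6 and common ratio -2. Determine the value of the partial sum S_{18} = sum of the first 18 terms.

-524286

p_k = 6·(-2)^(k-1).
S = 6·((-2)^18 - 1)/(-2 - 1) = 6·(262144 - 1)/(-3) = -524286.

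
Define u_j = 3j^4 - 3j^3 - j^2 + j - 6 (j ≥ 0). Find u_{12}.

56886

u_{12} = 3·12^4 - 3·12^3 - 1·12^2 + 1·12 - 6 = 56886.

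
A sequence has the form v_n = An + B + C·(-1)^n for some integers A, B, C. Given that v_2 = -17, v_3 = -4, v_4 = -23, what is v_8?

-35

Plug in n = 2, 3, 4: 2A + B + C = -17; 3A + B - C = -4; 4A + B + C = -23.
Subtracting the first from the second: A - 2C = 13.
Subtracting the second from the third: A + 2C = -19.
Solving: C = -8, A = -3, then B = -3.
Hence v_8 = -3·8 + (-3) + (-8)·1 = -35.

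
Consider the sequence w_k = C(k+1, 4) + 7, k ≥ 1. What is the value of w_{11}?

502

C(12, 4) = 495, so w_{11} = 502.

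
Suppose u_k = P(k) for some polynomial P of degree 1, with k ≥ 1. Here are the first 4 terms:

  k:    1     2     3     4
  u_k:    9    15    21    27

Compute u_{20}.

123

1st diffs: 6, 6, 6 (constant).
So u_k = 6k + 3.
Evaluating at k = 20 gives u_{20} = 123.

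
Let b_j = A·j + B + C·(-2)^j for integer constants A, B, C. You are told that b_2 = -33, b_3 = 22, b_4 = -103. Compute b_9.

2512

Write the equations: 2A + B + 4C = -33; 3A + B - 8C = 22; 4A + B + 16C = -103.
Subtracting the first from the second: A - 12C = 55.
Subtracting the second from the third: A + 24C = -125.
Solving: C = -5, A = -5, then B = -3.
So b_j = -5·j + (-3) + (-5)·(-2)^j; at j=9 this is 2512.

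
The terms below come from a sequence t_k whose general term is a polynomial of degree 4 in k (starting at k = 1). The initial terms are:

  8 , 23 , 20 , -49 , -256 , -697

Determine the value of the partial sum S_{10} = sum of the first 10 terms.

-17533

1st diffs: 15, -3, -69, -207, -441.
2nd diffs: -18, -66, -138, -234.
3rd diffs: -48, -72, -96.
4th diffs: -24, -24 (constant).
So t_k = -k^4 + 2k^3 + 4k^2 + 4k - 1.
Continuing: -1492, -2785, -4744, -7561.
Summing k = 1..10 (10 terms) gives -17533.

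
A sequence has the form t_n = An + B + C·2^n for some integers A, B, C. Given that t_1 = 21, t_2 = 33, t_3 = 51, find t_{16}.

At n = 1, 2, 3: A + B + 2C = 21; 2A + B + 4C = 33; 3A + B + 8C = 51.
Subtracting the first from the second: A + 2C = 12.
Subtracting the second from the third: A + 4C = 18.
Solving: C = 3, A = 6, then B = 9.
So t_n = 6·n + 9 + 3·2^n; at n=16 this is 196713.

196713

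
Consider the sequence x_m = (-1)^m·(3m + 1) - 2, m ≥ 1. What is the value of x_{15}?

(-1)^15 = -1; 3m + 1 at m=15 is 46; so x_{15} = -48.

-48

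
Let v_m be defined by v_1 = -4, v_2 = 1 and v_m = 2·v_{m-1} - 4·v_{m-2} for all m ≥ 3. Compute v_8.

Compute successive terms:
v_3 = 18  v_4 = 32  v_5 = -8  v_6 = -144  v_7 = -256  v_8 = 64.

64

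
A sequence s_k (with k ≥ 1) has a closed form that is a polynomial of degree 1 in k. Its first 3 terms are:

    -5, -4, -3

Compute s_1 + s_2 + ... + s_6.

-15

1st diffs: 1, 1 (constant).
So s_k = k - 6.
Continuing: -2, -1, 0.
Summing k = 1..6 (6 terms) gives -15.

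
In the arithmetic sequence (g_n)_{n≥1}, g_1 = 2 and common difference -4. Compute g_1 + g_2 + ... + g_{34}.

g_n = 2 + (n - 1)·(-4).
g_{34} = -130; S = 34·(2 + (-130))/2 = -2176.

-2176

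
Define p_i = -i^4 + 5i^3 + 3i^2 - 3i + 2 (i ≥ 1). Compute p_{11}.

p_{11} = -1·11^4 + 5·11^3 + 3·11^2 - 3·11 + 2 = -7654.

-7654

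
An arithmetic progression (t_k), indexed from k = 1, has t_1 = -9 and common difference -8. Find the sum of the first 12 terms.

t_k = -9 + (k - 1)·(-8).
t_{12} = -97; S = 12·(-9 + (-97))/2 = -636.

-636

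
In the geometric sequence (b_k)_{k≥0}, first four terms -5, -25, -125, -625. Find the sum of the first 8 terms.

-488280

Common ratio r = 5.
b_k = (-5)·5^(k-0).
S = (-5)·(5^8 - 1)/(5 - 1) = (-5)·(390625 - 1)/(4) = -488280.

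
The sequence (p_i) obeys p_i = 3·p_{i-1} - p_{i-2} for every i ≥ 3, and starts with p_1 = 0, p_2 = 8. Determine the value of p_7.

Iterate the recurrence:
p_3 = 24  p_4 = 64  p_5 = 168  p_6 = 440  p_7 = 1152.

1152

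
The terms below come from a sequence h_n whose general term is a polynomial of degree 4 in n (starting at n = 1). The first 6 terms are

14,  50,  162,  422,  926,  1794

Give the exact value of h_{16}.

74054

1st diffs: 36, 112, 260, 504, 868.
2nd diffs: 76, 148, 244, 364.
3rd diffs: 72, 96, 120.
4th diffs: 24, 24 (constant).
Newton forward-difference form: h_n = 14 + 36·C(n-1,1) + 76·C(n-1,2) + 72·C(n-1,3) + 24·C(n-1,4).
At n = 16: n-1 = 15, so h_{16} = 14 + 540 + 7980 + 32760 + 32760 = 74054.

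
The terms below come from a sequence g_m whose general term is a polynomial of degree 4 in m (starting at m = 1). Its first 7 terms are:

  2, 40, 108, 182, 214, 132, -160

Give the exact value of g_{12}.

1st diffs: 38, 68, 74, 32, -82, -292.
2nd diffs: 30, 6, -42, -114, -210.
3rd diffs: -24, -48, -72, -96.
4th diffs: -24, -24, -24 (constant).
Newton forward-difference form: g_m = 2 + 38·C(m-1,1) + 30·C(m-1,2) + (-24)·C(m-1,3) + (-24)·C(m-1,4).
At m = 12: m-1 = 11, so g_{12} = 2 + 418 + 1650 - 3960 - 7920 = -9810.

-9810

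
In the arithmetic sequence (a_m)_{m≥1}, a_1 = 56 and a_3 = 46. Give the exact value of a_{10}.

11

Common difference d = (46 - 56) / (3 - 1) = -5.
a_m = 56 + (m - 1)·(-5).
a_{10} = 56 + 9·(-5) = 11.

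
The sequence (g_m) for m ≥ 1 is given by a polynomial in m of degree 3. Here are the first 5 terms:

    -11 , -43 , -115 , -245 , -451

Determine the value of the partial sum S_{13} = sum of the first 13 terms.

-26949

1st diffs: -32, -72, -130, -206.
2nd diffs: -40, -58, -76.
3rd diffs: -18, -18 (constant).
So g_m = -3m^3 - 2m^2 - 5m - 1.
Continuing: …, -751, -1163, -1705, -2395, …, g_{13} = -6995.
Summing m = 1..13 (13 terms) gives -26949.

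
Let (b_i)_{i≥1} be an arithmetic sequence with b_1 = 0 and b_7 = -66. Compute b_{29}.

Common difference d = (-66 - 0) / (7 - 1) = -11.
b_i = 0 + (i - 1)·(-11).
b_{29} = 0 + 28·(-11) = -308.

-308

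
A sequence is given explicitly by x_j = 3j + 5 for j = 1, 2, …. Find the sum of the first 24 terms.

Over j = 1..24: Σj = 300.
Total = (3)·300 + (5)·24 = 1020.

1020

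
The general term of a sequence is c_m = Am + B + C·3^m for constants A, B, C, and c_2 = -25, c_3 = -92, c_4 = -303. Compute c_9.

-78686

Plug in m = 2, 3, 4: 2A + B + 9C = -25; 3A + B + 27C = -92; 4A + B + 81C = -303.
Subtracting the first from the second: A + 18C = -67.
Subtracting the second from the third: A + 54C = -211.
Solving: C = -4, A = 5, then B = 1.
So c_m = 5·m + 1 + (-4)·3^m; at m=9 this is -78686.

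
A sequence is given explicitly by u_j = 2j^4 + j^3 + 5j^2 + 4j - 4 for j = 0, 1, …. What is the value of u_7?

5414

u_7 = 2·7^4 + 1·7^3 + 5·7^2 + 4·7 - 4 = 5414.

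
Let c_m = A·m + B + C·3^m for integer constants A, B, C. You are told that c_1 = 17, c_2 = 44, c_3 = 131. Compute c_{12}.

2657174

At m = 1, 2, 3: A + B + 3C = 17; 2A + B + 9C = 44; 3A + B + 27C = 131.
Subtracting the first from the second: A + 6C = 27.
Subtracting the second from the third: A + 18C = 87.
Solving: C = 5, A = -3, then B = 5.
Therefore c_{12} = -36 + 5 + 5·531441 = 2657174.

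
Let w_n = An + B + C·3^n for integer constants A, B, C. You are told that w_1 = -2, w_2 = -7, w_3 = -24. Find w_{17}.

Plug in n = 1, 2, 3: A + B + 3C = -2; 2A + B + 9C = -7; 3A + B + 27C = -24.
Subtracting the first from the second: A + 6C = -5.
Subtracting the second from the third: A + 18C = -17.
Solving: C = -1, A = 1, then B = 0.
Therefore w_{17} = 17 + 0 + (-1)·129140163 = -129140146.

-129140146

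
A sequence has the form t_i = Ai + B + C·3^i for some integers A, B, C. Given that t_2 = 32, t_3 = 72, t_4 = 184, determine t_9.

Write the equations: 2A + B + 9C = 32; 3A + B + 27C = 72; 4A + B + 81C = 184.
Subtracting the first from the second: A + 18C = 40.
Subtracting the second from the third: A + 54C = 112.
Solving: C = 2, A = 4, then B = 6.
Hence t_9 = 4·9 + 6 + 2·19683 = 39408.

39408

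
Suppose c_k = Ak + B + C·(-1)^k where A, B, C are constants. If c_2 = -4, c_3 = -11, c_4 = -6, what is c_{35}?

-43

Write the equations: 2A + B + C = -4; 3A + B - C = -11; 4A + B + C = -6.
Subtracting the first from the second: A - 2C = -7.
Subtracting the second from the third: A + 2C = 5.
Solving: C = 3, A = -1, then B = -5.
Hence c_{35} = -1·35 + (-5) + 3·(-1) = -43.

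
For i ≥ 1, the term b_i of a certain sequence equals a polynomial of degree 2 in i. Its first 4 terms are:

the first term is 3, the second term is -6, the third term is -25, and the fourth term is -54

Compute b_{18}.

-1510

1st diffs: -9, -19, -29.
2nd diffs: -10, -10 (constant).
Newton forward-difference form: b_i = 3 + (-9)·C(i-1,1) + (-10)·C(i-1,2).
At i = 18: i-1 = 17, so b_{18} = 3 - 153 - 1360 = -1510.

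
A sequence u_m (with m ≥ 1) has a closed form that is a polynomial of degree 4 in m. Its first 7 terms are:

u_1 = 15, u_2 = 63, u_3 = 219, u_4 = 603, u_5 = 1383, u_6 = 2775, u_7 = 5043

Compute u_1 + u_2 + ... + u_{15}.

362349

1st diffs: 48, 156, 384, 780, 1392, 2268.
2nd diffs: 108, 228, 396, 612, 876.
3rd diffs: 120, 168, 216, 264.
4th diffs: 48, 48, 48 (constant).
Newton forward-difference form: u_m = 15 + 48·C(m-1,1) + 108·C(m-1,2) + 120·C(m-1,3) + 48·C(m-1,4).
Continuing: …, 8499, 13503, 20463, 29835, …, u_{15} = 102243.
Summing m = 1..15 (15 terms) gives 362349.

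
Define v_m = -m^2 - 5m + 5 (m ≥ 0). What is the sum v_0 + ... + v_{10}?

Over m = 0..10: Σm = 55, Σm² = 385.
Total = (-1)·385 + (-5)·55 + (5)·11 = -605.

-605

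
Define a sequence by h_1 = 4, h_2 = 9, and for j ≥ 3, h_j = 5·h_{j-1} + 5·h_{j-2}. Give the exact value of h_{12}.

512215625

Compute successive terms:
h_3 = 65; h_4 = 370; h_5 = 2175; h_6 = 12725; h_7 = 74500; h_8 = 436125; h_9 = 2553125; h_{10} = 14946250; h_{11} = 87496875; h_{12} = 512215625.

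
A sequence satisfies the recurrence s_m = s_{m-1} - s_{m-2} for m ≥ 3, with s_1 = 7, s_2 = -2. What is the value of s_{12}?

9

Iterate the recurrence:
s_3 = -9  s_4 = -7  s_5 = 2  s_6 = 9  s_7 = 7  s_8 = -2  s_9 = -9  s_{10} = -7  s_{11} = 2  s_{12} = 9.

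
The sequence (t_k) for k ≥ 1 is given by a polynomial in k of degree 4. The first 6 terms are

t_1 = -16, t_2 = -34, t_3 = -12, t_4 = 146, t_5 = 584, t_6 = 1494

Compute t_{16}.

113114

1st diffs: -18, 22, 158, 438, 910.
2nd diffs: 40, 136, 280, 472.
3rd diffs: 96, 144, 192.
4th diffs: 48, 48 (constant).
So t_k = 2k^4 - 4k^3 - 6k^2 - 2k - 6.
Evaluating at k = 16 gives t_{16} = 113114.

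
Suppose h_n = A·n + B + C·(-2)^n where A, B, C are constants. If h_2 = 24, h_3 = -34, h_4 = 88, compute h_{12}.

20504

The three given values yield: 2A + B + 4C = 24; 3A + B - 8C = -34; 4A + B + 16C = 88.
Subtracting the first from the second: A - 12C = -58.
Subtracting the second from the third: A + 24C = 122.
Solving: C = 5, A = 2, then B = 0.
Therefore h_{12} = 24 + 0 + 5·4096 = 20504.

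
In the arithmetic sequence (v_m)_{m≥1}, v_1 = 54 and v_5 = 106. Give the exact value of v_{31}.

Common difference d = (106 - 54) / (5 - 1) = 13.
v_m = 54 + (m - 1)·13.
v_{31} = 54 + 30·13 = 444.

444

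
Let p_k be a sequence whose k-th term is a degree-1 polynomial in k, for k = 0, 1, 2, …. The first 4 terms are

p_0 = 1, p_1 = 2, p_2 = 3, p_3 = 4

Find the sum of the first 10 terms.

55

1st diffs: 1, 1, 1 (constant).
So p_k = k + 1.
Continuing: …, 5, 6, 7, 8, …, p_9 = 10.
Summing k = 0..9 (10 terms) gives 55.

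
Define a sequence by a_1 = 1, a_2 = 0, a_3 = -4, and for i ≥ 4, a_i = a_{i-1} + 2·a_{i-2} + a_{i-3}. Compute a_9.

Applying the relation repeatedly:
a_4 = -3; a_5 = -11; a_6 = -21; a_7 = -46; a_8 = -99; a_9 = -212.

-212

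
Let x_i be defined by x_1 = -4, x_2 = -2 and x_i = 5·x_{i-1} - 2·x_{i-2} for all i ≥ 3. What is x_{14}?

Iterate the recurrence:
x_3 = -2  x_4 = -6  x_5 = -26  …  x_{11} = -232922  x_{12} = -1062486  x_{13} = -4846586  x_{14} = -22107958.

-22107958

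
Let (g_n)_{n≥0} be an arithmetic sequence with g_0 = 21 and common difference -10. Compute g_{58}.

-559

g_n = 21 + (n - 0)·(-10).
g_{58} = 21 + 58·(-10) = -559.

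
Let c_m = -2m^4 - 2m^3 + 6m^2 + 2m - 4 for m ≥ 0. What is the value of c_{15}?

-106624

c_{15} = -2·15^4 - 2·15^3 + 6·15^2 + 2·15 - 4 = -106624.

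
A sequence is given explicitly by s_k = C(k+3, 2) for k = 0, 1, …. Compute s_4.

21

C(7, 2) = 21, so s_4 = 21.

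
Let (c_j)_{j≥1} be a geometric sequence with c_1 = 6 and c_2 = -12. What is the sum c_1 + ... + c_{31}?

4294967298

Common ratio r = -2.
c_j = 6·(-2)^(j-1).
S = 6·((-2)^31 - 1)/(-2 - 1) = 6·(-2147483648 - 1)/(-3) = 4294967298.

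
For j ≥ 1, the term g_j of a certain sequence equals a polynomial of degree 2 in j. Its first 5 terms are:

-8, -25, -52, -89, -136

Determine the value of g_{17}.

1st diffs: -17, -27, -37, -47.
2nd diffs: -10, -10, -10 (constant).
Newton forward-difference form: g_j = -8 + (-17)·C(j-1,1) + (-10)·C(j-1,2).
At j = 17: j-1 = 16, so g_{17} = -8 - 272 - 1200 = -1480.

-1480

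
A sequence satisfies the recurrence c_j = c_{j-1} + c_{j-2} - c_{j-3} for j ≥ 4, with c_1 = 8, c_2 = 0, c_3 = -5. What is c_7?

-31

Applying the relation repeatedly:
c_4 = -13; c_5 = -18; c_6 = -26; c_7 = -31.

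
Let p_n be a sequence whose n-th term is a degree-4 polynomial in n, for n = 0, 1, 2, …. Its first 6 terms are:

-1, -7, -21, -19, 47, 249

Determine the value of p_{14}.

31947

1st diffs: -6, -14, 2, 66, 202.
2nd diffs: -8, 16, 64, 136.
3rd diffs: 24, 48, 72.
4th diffs: 24, 24 (constant).
Newton forward-difference form: p_n = -1 + (-6)·C(n,1) + (-8)·C(n,2) + 24·C(n,3) + 24·C(n,4).
At n = 14: n = 14, so p_{14} = -1 - 84 - 728 + 8736 + 24024 = 31947.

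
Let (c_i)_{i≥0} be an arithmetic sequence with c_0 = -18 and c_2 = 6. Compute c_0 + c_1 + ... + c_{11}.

Common difference d = (6 - (-18)) / (2 - 0) = 12.
c_i = -18 + (i - 0)·12.
c_{11} = 114; S = 12·(-18 + 114)/2 = 576.

576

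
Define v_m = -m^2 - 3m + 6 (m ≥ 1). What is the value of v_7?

v_7 = -1·7^2 - 3·7 + 6 = -64.

-64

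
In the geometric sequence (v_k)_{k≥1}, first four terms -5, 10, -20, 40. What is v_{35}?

Common ratio r = -2.
v_k = (-5)·(-2)^(k-1).
v_{35} = (-5)·(-2)^34 = -85899345920.

-85899345920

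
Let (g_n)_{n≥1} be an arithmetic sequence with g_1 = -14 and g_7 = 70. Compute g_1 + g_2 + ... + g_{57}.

Common difference d = (70 - (-14)) / (7 - 1) = 14.
g_n = -14 + (n - 1)·14.
g_{57} = 770; S = 57·(-14 + 770)/2 = 21546.

21546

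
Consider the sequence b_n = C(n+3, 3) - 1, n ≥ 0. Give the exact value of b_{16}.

C(19, 3) = 969, so b_{16} = 968.

968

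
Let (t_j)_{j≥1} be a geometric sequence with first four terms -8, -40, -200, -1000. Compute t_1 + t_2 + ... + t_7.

Common ratio r = 5.
t_j = (-8)·5^(j-1).
S = (-8)·(5^7 - 1)/(5 - 1) = (-8)·(78125 - 1)/(4) = -156248.

-156248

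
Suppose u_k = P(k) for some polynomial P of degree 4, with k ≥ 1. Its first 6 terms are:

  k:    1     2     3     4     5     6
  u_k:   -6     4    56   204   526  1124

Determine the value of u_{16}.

1st diffs: 10, 52, 148, 322, 598.
2nd diffs: 42, 96, 174, 276.
3rd diffs: 54, 78, 102.
4th diffs: 24, 24 (constant).
So u_k = k^4 - k^3 + 2k^2 - 4k - 4.
Evaluating at k = 16 gives u_{16} = 61884.

61884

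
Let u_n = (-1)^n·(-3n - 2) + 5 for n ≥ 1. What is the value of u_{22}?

(-1)^22 = 1; -3n - 2 at n=22 is -68; so u_{22} = -63.

-63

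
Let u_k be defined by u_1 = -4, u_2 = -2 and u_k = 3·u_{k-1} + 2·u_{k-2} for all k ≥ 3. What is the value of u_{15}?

Step forward from the initial values:
u_3 = -14;  u_4 = -46;  u_5 = -166;  …;  u_{12} = -1204510;  u_{13} = -4289926;  u_{14} = -15278798;  u_{15} = -54416246.

-54416246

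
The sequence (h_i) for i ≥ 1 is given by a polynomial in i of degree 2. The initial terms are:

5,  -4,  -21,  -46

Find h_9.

1st diffs: -9, -17, -25.
2nd diffs: -8, -8 (constant).
Newton forward-difference form: h_i = 5 + (-9)·C(i-1,1) + (-8)·C(i-1,2).
At i = 9: i-1 = 8, so h_9 = 5 - 72 - 224 = -291.

-291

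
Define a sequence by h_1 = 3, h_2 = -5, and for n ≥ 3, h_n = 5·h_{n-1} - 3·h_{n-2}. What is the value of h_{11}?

-4278229

Applying the relation repeatedly:
h_3 = -34; h_4 = -155; h_5 = -673; h_6 = -2900; h_7 = -12481; h_8 = -53705; h_9 = -231082; h_{10} = -994295; h_{11} = -4278229.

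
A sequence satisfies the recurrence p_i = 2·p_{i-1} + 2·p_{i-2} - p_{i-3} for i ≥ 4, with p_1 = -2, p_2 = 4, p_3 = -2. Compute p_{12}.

6054

Iterate the recurrence:
p_4 = 6; p_5 = 4; p_6 = 22; p_7 = 46; p_8 = 132; p_9 = 334; p_{10} = 886; p_{11} = 2308; p_{12} = 6054.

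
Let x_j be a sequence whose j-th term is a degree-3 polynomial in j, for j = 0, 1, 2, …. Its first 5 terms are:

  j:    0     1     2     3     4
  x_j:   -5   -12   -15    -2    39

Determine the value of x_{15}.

1st diffs: -7, -3, 13, 41.
2nd diffs: 4, 16, 28.
3rd diffs: 12, 12 (constant).
Newton forward-difference form: x_j = -5 + (-7)·C(j,1) + 4·C(j,2) + 12·C(j,3).
At j = 15: j = 15, so x_{15} = -5 - 105 + 420 + 5460 = 5770.

5770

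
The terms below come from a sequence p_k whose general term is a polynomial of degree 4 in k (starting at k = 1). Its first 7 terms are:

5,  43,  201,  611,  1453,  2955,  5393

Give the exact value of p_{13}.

1st diffs: 38, 158, 410, 842, 1502, 2438.
2nd diffs: 120, 252, 432, 660, 936.
3rd diffs: 132, 180, 228, 276.
4th diffs: 48, 48, 48 (constant).
So p_k = 2k^4 + 2k^3 - 2k^2 + 3.
Evaluating at k = 13 gives p_{13} = 61181.

61181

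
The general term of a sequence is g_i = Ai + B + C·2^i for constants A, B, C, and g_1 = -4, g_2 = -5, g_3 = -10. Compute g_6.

-113

Write the equations: A + B + 2C = -4; 2A + B + 4C = -5; 3A + B + 8C = -10.
Subtracting the first from the second: A + 2C = -1.
Subtracting the second from the third: A + 4C = -5.
Solving: C = -2, A = 3, then B = -3.
Hence g_6 = 3·6 + (-3) + (-2)·64 = -113.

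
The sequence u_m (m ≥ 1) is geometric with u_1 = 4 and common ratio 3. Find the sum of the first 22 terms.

62762119216

u_m = 4·3^(m-1).
S = 4·(3^22 - 1)/(3 - 1) = 4·(31381059609 - 1)/(2) = 62762119216.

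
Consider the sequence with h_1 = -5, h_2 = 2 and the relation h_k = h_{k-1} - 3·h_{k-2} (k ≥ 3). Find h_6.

Iterate the recurrence:
h_3 = 17; h_4 = 11; h_5 = -40; h_6 = -73.

-73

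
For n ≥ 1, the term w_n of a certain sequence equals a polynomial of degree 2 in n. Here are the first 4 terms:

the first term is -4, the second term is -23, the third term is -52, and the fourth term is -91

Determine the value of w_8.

-347

1st diffs: -19, -29, -39.
2nd diffs: -10, -10 (constant).
So w_n = -5n^2 - 4n + 5.
Evaluating at n = 8 gives w_8 = -347.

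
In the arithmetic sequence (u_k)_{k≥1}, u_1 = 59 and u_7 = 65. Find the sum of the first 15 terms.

990

Common difference d = (65 - 59) / (7 - 1) = 1.
u_k = 59 + (k - 1)·1.
u_{15} = 73; S = 15·(59 + 73)/2 = 990.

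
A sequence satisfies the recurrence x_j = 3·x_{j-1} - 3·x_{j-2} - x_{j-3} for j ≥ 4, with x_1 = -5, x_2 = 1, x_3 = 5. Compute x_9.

-445

Applying the relation repeatedly:
x_4 = 17, x_5 = 35, x_6 = 49, x_7 = 25, x_8 = -107, x_9 = -445.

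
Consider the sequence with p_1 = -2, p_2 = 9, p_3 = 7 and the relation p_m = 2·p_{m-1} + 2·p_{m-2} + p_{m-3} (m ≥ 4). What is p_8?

1873

p_4 = 30  p_5 = 83  p_6 = 233  p_7 = 662  p_8 = 1873.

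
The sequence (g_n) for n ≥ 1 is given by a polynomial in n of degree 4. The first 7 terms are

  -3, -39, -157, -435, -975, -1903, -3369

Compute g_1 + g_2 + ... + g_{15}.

1st diffs: -36, -118, -278, -540, -928, -1466.
2nd diffs: -82, -160, -262, -388, -538.
3rd diffs: -78, -102, -126, -150.
4th diffs: -24, -24, -24 (constant).
So g_n = -n^4 - 3n^3 + 2n^2 - 6n + 5.
Continuing: …, -5547, -8635, -12855, -18453, …, g_{15} = -60385.
Summing n = 1..15 (15 terms) gives -219677.

-219677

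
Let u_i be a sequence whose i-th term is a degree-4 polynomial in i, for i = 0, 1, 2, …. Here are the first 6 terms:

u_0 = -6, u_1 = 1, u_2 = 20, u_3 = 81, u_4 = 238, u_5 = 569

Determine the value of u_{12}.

1st diffs: 7, 19, 61, 157, 331.
2nd diffs: 12, 42, 96, 174.
3rd diffs: 30, 54, 78.
4th diffs: 24, 24 (constant).
Newton forward-difference form: u_i = -6 + 7·C(i,1) + 12·C(i,2) + 30·C(i,3) + 24·C(i,4).
At i = 12: i = 12, so u_{12} = -6 + 84 + 792 + 6600 + 11880 = 19350.

19350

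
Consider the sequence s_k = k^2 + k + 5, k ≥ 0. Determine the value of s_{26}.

s_{26} = 1·26^2 + 1·26 + 5 = 707.

707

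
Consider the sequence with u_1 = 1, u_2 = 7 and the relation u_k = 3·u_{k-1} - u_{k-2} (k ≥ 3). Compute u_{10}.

Iterate the recurrence:
u_3 = 20, u_4 = 53, u_5 = 139, u_6 = 364, u_7 = 953, u_8 = 2495, u_9 = 6532, u_{10} = 17101.

17101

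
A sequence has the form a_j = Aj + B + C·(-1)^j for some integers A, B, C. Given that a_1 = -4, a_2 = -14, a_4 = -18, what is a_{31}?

-64

The three given values yield: A + B - C = -4; 2A + B + C = -14; 4A + B + C = -18.
Subtracting the first from the second: A + 2C = -10.
Subtracting the second from the third: 2A = -4.
Solving: C = -4, A = -2, then B = -6.
So a_j = -2·j + (-6) + (-4)·(-1)^j; at j=31 this is -64.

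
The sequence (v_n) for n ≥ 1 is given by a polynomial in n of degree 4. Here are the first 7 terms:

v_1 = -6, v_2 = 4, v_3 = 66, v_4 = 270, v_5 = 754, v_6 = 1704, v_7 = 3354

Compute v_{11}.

1st diffs: 10, 62, 204, 484, 950, 1650.
2nd diffs: 52, 142, 280, 466, 700.
3rd diffs: 90, 138, 186, 234.
4th diffs: 48, 48, 48 (constant).
So v_n = 2n^4 - 5n^3 + 6n^2 - 3n - 6.
Evaluating at n = 11 gives v_{11} = 23314.

23314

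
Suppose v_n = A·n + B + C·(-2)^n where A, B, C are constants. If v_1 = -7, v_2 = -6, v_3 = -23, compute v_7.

-163

At n = 1, 2, 3: A + B - 2C = -7; 2A + B + 4C = -6; 3A + B - 8C = -23.
Subtracting the first from the second: A + 6C = 1.
Subtracting the second from the third: A - 12C = -17.
Solving: C = 1, A = -5, then B = 0.
Therefore v_7 = -35 + 0 + 1·(-128) = -163.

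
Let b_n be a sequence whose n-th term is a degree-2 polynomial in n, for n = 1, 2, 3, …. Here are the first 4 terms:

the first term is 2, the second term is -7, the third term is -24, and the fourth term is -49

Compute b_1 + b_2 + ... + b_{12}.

1st diffs: -9, -17, -25.
2nd diffs: -8, -8 (constant).
Newton forward-difference form: b_n = 2 + (-9)·C(n-1,1) + (-8)·C(n-1,2).
Continuing: …, -82, -123, -172, -229, …, b_{12} = -537.
Summing n = 1..12 (12 terms) gives -2330.

-2330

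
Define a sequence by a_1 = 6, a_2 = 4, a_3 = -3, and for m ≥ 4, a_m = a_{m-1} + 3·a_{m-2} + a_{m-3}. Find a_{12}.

8655

a_4 = 15, a_5 = 10, a_6 = 52, a_7 = 97, a_8 = 263, a_9 = 606, a_{10} = 1492, a_{11} = 3573, a_{12} = 8655.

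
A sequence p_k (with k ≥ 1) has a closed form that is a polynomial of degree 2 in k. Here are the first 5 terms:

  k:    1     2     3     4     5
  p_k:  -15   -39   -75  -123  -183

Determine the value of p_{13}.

-1095

1st diffs: -24, -36, -48, -60.
2nd diffs: -12, -12, -12 (constant).
So p_k = -6k^2 - 6k - 3.
Evaluating at k = 13 gives p_{13} = -1095.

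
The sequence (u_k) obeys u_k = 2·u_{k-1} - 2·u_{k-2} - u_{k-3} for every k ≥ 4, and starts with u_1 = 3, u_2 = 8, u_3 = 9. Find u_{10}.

Step forward from the initial values:
u_4 = -1  u_5 = -28  u_6 = -63  u_7 = -69  u_8 = 16  u_9 = 233  u_{10} = 503.

503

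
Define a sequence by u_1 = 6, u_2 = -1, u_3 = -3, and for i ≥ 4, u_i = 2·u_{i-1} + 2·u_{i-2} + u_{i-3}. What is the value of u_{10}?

Iterate the recurrence:
u_4 = -2  u_5 = -11  u_6 = -29  u_7 = -82  u_8 = -233  u_9 = -659  u_{10} = -1866.

-1866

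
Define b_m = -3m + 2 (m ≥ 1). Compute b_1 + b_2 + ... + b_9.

Over m = 1..9: Σm = 45.
Total = (-3)·45 + (2)·9 = -117.

-117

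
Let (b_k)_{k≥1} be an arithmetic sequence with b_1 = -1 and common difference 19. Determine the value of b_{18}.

322

b_k = -1 + (k - 1)·19.
b_{18} = -1 + 17·19 = 322.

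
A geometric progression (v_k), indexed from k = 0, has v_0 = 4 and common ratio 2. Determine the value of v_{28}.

v_k = 4·2^(k-0).
v_{28} = 4·2^28 = 1073741824.

1073741824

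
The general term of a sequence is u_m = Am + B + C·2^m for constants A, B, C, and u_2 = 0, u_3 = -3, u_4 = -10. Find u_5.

-25

The three given values yield: 2A + B + 4C = 0; 3A + B + 8C = -3; 4A + B + 16C = -10.
Subtracting the first from the second: A + 4C = -3.
Subtracting the second from the third: A + 8C = -7.
Solving: C = -1, A = 1, then B = 2.
Therefore u_5 = 5 + 2 + (-1)·32 = -25.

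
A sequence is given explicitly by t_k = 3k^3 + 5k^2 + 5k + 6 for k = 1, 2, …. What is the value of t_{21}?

30099

t_{21} = 3·21^3 + 5·21^2 + 5·21 + 6 = 30099.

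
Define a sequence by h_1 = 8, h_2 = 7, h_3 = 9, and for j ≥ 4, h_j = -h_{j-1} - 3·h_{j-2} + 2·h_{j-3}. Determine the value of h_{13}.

Iterate the recurrence:
h_4 = -14, h_5 = 1, h_6 = 59, h_7 = -90, h_8 = -85, h_9 = 473, h_{10} = -398, h_{11} = -1191, h_{12} = 3331, h_{13} = -554.

-554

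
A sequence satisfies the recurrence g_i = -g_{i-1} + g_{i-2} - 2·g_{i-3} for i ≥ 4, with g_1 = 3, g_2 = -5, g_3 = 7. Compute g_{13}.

8778

Compute successive terms:
g_4 = -18; g_5 = 35; g_6 = -67; g_7 = 138; g_8 = -275; g_9 = 547; g_{10} = -1098; g_{11} = 2195; g_{12} = -4387; g_{13} = 8778.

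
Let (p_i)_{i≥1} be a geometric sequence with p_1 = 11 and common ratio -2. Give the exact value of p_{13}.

p_i = 11·(-2)^(i-1).
p_{13} = 11·(-2)^12 = 45056.

45056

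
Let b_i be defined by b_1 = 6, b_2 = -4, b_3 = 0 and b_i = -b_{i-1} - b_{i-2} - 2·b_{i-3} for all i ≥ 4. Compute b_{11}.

48

Compute successive terms:
b_4 = -8, b_5 = 16, b_6 = -8, b_7 = 8, b_8 = -32, b_9 = 40, b_{10} = -24, b_{11} = 48.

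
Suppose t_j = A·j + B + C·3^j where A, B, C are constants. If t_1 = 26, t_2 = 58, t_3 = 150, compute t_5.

1234

Write the equations: A + B + 3C = 26; 2A + B + 9C = 58; 3A + B + 27C = 150.
Subtracting the first from the second: A + 6C = 32.
Subtracting the second from the third: A + 18C = 92.
Solving: C = 5, A = 2, then B = 9.
So t_j = 2·j + 9 + 5·3^j; at j=5 this is 1234.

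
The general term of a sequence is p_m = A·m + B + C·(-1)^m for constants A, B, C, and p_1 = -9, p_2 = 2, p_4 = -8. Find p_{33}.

-169

Plug in m = 1, 2, 4: A + B - C = -9; 2A + B + C = 2; 4A + B + C = -8.
Subtracting the first from the second: A + 2C = 11.
Subtracting the second from the third: 2A = -10.
Solving: C = 8, A = -5, then B = 4.
So p_m = -5·m + 4 + 8·(-1)^m; at m=33 this is -169.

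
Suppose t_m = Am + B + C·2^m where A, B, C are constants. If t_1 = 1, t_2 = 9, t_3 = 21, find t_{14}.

32817

Write the equations: A + B + 2C = 1; 2A + B + 4C = 9; 3A + B + 8C = 21.
Subtracting the first from the second: A + 2C = 8.
Subtracting the second from the third: A + 4C = 12.
Solving: C = 2, A = 4, then B = -7.
So t_m = 4·m + (-7) + 2·2^m; at m=14 this is 32817.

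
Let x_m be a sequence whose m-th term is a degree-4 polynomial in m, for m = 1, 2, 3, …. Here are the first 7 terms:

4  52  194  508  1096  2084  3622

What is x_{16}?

78844

1st diffs: 48, 142, 314, 588, 988, 1538.
2nd diffs: 94, 172, 274, 400, 550.
3rd diffs: 78, 102, 126, 150.
4th diffs: 24, 24, 24 (constant).
Newton forward-difference form: x_m = 4 + 48·C(m-1,1) + 94·C(m-1,2) + 78·C(m-1,3) + 24·C(m-1,4).
At m = 16: m-1 = 15, so x_{16} = 4 + 720 + 9870 + 35490 + 32760 = 78844.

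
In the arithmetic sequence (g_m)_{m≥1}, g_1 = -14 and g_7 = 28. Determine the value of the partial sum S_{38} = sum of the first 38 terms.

Common difference d = (28 - (-14)) / (7 - 1) = 7.
g_m = -14 + (m - 1)·7.
g_{38} = 245; S = 38·(-14 + 245)/2 = 4389.

4389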